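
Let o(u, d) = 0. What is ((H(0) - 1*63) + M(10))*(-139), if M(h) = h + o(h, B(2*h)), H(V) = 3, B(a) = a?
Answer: 6950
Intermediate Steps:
M(h) = h (M(h) = h + 0 = h)
((H(0) - 1*63) + M(10))*(-139) = ((3 - 1*63) + 10)*(-139) = ((3 - 63) + 10)*(-139) = (-60 + 10)*(-139) = -50*(-139) = 6950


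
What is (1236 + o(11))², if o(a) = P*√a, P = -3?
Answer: 1527795 - 7416*√11 ≈ 1.5032e+6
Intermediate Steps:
o(a) = -3*√a
(1236 + o(11))² = (1236 - 3*√11)²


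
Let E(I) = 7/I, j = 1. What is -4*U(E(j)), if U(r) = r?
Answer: -28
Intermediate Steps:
-4*U(E(j)) = -28/1 = -28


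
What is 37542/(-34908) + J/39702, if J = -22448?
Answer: -189508939/115493118 ≈ -1.6409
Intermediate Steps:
37542/(-34908) + J/39702 = 37542/(-34908) - 22448/39702 = 37542*(-1/34908) - 22448*1/39702 = -6257/5818 - 11224/19851 = -189508939/115493118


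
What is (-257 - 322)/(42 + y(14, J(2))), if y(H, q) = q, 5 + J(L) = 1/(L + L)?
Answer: -2316/149 ≈ -15.544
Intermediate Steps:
J(L) = -5 + 1/(2*L) (J(L) = -5 + 1/(L + L) = -5 + 1/(2*L))
(-257 - 322)/(42 + y(14, J(2))) = (-257 - 322)/(42 + (-5 + (½)/2)) = -579/(42 + (-5 + (½)*(½))) = -579/(42 + (-5 + ¼)) = -579/(42 - 19/4) = -579/149/4 = -579*4/149 = -2316/149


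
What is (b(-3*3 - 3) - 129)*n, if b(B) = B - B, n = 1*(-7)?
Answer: 903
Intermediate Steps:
n = -7
b(B) = 0
(b(-3*3 - 3) - 129)*n = (0 - 129)*(-7) = -129*(-7) = 903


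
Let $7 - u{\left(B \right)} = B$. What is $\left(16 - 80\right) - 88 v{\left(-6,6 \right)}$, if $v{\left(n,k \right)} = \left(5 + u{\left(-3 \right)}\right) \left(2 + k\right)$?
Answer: $-10624$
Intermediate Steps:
$u{\left(B \right)} = 7 - B$
$v{\left(n,k \right)} = 30 + 15 k$ ($v{\left(n,k \right)} = \left(5 + \left(7 - -3\right)\right) \left(2 + k\right) = \left(5 + \left(7 + 3\right)\right) \left(2 + k\right) = \left(5 + 10\right) \left(2 + k\right) = 15 \left(2 + k\right) = 30 + 15 k$)
$\left(16 - 80\right) - 88 v{\left(-6,6 \right)} = \left(16 - 80\right) - 88 \left(30 + 15 \cdot 6\right) = \left(16 - 80\right) - 88 \left(30 + 90\right) = -64 - 10560 = -10624$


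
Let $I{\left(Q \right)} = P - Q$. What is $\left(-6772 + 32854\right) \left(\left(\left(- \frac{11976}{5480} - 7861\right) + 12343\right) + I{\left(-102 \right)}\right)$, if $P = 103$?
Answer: $\frac{83699694036}{685} \approx 1.2219 \cdot 10^{8}$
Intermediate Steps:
$I{\left(Q \right)} = 103 - Q$
$\left(-6772 + 32854\right) \left(\left(\left(- \frac{11976}{5480} - 7861\right) + 12343\right) + I{\left(-102 \right)}\right) = \left(-6772 + 32854\right) \left(\left(\left(- \frac{11976}{5480} - 7861\right) + 12343\right) + \left(103 - -102\right)\right) = 26082 \left(\left(\left(\left(-11976\right) \frac{1}{5480} - 7861\right) + 12343\right) + \left(103 + 102\right)\right) = 26082 \left(\left(\left(- \frac{1497}{685} - 7861\right) + 12343\right) + 205\right) = 26082 \left(\left(- \frac{5386282}{685} + 12343\right) + 205\right) = 26082 \left(\frac{3068673}{685} + 205\right) = 26082 \cdot \frac{3209098}{685} = \frac{83699694036}{685}$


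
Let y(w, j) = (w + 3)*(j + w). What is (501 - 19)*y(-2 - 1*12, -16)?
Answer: 159060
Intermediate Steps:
y(w, j) = (3 + w)*(j + w)
(501 - 19)*y(-2 - 1*12, -16) = (501 - 19)*((-2 - 1*12)² + 3*(-16) + 3*(-2 - 1*12) - 16*(-2 - 1*12)) = 482*((-2 - 12)² - 48 + 3*(-2 - 12) - 16*(-2 - 12)) = 482*((-14)² - 48 + 3*(-14) - 16*(-14)) = 482*(196 - 48 - 42 + 224) = 482*330 = 159060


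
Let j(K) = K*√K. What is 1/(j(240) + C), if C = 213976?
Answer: 26747/5721488072 - 15*√15/715186009 ≈ 4.5936e-6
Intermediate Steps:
j(K) = K^(3/2)
1/(j(240) + C) = 1/(240^(3/2) + 213976) = 1/(960*√15 + 213976) = 1/(213976 + 960*√15)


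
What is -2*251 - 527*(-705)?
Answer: 371033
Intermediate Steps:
-2*251 - 527*(-705) = -502 + 371535 = 371033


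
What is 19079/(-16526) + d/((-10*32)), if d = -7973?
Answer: 62828259/2644160 ≈ 23.761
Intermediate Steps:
19079/(-16526) + d/((-10*32)) = 19079/(-16526) - 7973/((-10*32)) = 19079*(-1/16526) - 7973/(-320) = -19079/16526 - 7973*(-1/320) = -19079/16526 + 7973/320 = 62828259/2644160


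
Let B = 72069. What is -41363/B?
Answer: -41363/72069 ≈ -0.57394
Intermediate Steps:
-41363/B = -41363/72069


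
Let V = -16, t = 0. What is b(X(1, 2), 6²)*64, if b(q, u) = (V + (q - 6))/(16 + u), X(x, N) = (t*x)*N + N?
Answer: -320/13 ≈ -24.615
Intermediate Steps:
X(x, N) = N (X(x, N) = (0*x)*N + N = 0*N + N = 0 + N = N)
b(q, u) = (-22 + q)/(16 + u) (b(q, u) = (-16 + (q - 6))/(16 + u) = (-16 + (-6 + q))/(16 + u) = (-22 + q)/(16 + u))
b(X(1, 2), 6²)*64 = ((-22 + 2)/(16 + 6²))*64 = (-20/(16 + 36))*64 = (-20/52)*64 = ((1/52)*(-20))*64 = -5/13*64 = -320/13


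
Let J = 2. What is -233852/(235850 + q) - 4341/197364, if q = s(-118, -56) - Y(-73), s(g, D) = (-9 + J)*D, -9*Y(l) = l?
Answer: -8325786607/8227776220 ≈ -1.0119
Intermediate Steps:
Y(l) = -l/9
s(g, D) = -7*D (s(g, D) = (-9 + 2)*D = -7*D)
q = 3455/9 (q = -7*(-56) - (-1)*(-73)/9 = 392 - 1*73/9 = 392 - 73/9 = 3455/9 ≈ 383.89)
-233852/(235850 + q) - 4341/197364 = -233852/(235850 + 3455/9) - 4341/197364 = -233852/2126105/9 - 4341*1/197364 = -233852*9/2126105 - 1447/65788 = -123804/125065 - 1447/65788 = -8325786607/8227776220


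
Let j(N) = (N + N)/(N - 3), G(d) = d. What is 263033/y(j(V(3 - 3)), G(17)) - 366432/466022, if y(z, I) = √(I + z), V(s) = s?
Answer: -183216/233011 + 263033*√17/17 ≈ 63794.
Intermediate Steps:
j(N) = 2*N/(-3 + N) (j(N) = (2*N)/(-3 + N) = 2*N/(-3 + N))
263033/y(j(V(3 - 3)), G(17)) - 366432/466022 = 263033/(√(17 + 2*(3 - 3)/(-3 + (3 - 3)))) - 366432/466022 = 263033/(√(17 + 2*0/(-3 + 0))) - 366432*1/466022 = 263033/(√(17 + 2*0/(-3))) - 183216/233011 = 263033/(√(17 + 2*0*(-⅓))) - 183216/233011 = 263033/(√(17 + 0)) - 183216/233011 = 263033/(√17) - 183216/233011 = 263033*(√17/17) - 183216/233011 = 263033*√17/17 - 183216/233011 = -183216/233011 + 263033*√17/17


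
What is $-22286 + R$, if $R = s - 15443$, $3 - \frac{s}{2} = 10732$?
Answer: $-59187$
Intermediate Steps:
$s = -21458$ ($s = 6 - 21464 = -21458$)
$R = -36901$ ($R = -21458 - 15443 = -36901$)
$-22286 + R = -22286 - 36901 = -59187$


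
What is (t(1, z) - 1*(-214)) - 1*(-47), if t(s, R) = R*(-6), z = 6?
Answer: 225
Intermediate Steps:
t(s, R) = -6*R
(t(1, z) - 1*(-214)) - 1*(-47) = (-6*6 - 1*(-214)) - 1*(-47) = (-36 + 214) + 47 = 178 + 47 = 225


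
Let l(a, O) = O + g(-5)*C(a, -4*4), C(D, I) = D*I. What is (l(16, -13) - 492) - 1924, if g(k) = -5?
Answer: -1149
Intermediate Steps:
l(a, O) = O + 80*a (l(a, O) = O - 5*a*(-4*4) = O - 5*a*(-16) = O - (-80)*a = O + 80*a)
(l(16, -13) - 492) - 1924 = ((-13 + 80*16) - 492) - 1924 = ((-13 + 1280) - 492) - 1924 = (1267 - 492) - 1924 = 775 - 1924 = -1149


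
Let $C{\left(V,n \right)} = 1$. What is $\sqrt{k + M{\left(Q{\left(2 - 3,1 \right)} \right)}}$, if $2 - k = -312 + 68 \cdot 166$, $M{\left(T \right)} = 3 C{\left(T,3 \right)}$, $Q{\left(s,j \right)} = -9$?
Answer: $3 i \sqrt{1219} \approx 104.74 i$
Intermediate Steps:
$M{\left(T \right)} = 3$ ($M{\left(T \right)} = 3 \cdot 1 = 3$)
$k = -10974$ ($k = 2 - \left(-312 + 68 \cdot 166\right) = 2 - \left(-312 + 11288\right) = 2 - 10976 = -10974$)
$\sqrt{k + M{\left(Q{\left(2 - 3,1 \right)} \right)}} = \sqrt{-10974 + 3} = \sqrt{-10971} = 3 i \sqrt{1219}$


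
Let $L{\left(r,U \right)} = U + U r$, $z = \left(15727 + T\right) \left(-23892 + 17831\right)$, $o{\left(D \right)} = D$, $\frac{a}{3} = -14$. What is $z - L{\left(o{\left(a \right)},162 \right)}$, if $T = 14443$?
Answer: $-182853728$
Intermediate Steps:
$a = -42$ ($a = 3 \left(-14\right) = -42$)
$z = -182860370$ ($z = \left(15727 + 14443\right) \left(-23892 + 17831\right) = 30170 \left(-6061\right) = -182860370$)
$z - L{\left(o{\left(a \right)},162 \right)} = -182860370 - 162 \left(1 - 42\right) = -182860370 - 162 \left(-41\right) = -182860370 - -6642 = -182860370 + 6642 = -182853728$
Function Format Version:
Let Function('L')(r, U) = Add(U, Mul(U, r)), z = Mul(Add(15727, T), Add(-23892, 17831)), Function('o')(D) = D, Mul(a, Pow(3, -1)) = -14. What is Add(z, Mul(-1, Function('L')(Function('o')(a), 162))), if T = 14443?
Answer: -182853728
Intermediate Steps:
a = -42 (a = Mul(3, -14) = -42)
z = -182860370 (z = Mul(Add(15727, 14443), Add(-23892, 17831)) = Mul(30170, -6061) = -182860370)
Add(z, Mul(-1, Function('L')(Function('o')(a), 162))) = Add(-182860370, Mul(-1, Mul(162, Add(1, -42)))) = Add(-182860370, Mul(-1, Mul(162, -41))) = Add(-182860370, Mul(-1, -6642)) = Add(-182860370, 6642) = -182853728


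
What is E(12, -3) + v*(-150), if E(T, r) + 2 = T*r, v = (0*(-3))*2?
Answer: -38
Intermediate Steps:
v = 0 (v = 0*2 = 0)
E(T, r) = -2 + T*r
E(12, -3) + v*(-150) = (-2 + 12*(-3)) + 0*(-150) = (-2 - 36) + 0 = -38 + 0 = -38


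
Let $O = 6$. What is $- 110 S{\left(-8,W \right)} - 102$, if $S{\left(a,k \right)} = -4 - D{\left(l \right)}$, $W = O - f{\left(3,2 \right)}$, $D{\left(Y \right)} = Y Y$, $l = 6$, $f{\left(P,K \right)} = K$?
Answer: $4298$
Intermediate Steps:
$D{\left(Y \right)} = Y^{2}$
$W = 4$ ($W = 6 - 2 = 4$)
$S{\left(a,k \right)} = -40$ ($S{\left(a,k \right)} = -4 - 6^{2} = -4 - 36 = -40$)
$- 110 S{\left(-8,W \right)} - 102 = \left(-110\right) \left(-40\right) - 102 = 4400 - 102 = 4298$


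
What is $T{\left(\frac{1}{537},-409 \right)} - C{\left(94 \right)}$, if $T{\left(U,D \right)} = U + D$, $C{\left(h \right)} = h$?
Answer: $- \frac{270110}{537} \approx -503.0$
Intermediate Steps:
$T{\left(U,D \right)} = D + U$
$T{\left(\frac{1}{537},-409 \right)} - C{\left(94 \right)} = \left(-409 + \frac{1}{537}\right) - 94 = - \frac{219632}{537} - 94 = - \frac{270110}{537}$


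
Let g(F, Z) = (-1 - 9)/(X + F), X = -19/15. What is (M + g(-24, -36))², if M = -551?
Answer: 43546925041/143641 ≈ 3.0317e+5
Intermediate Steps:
X = -19/15 (X = -19*1/15 = -19/15 ≈ -1.2667)
g(F, Z) = -10/(-19/15 + F) (g(F, Z) = (-1 - 9)/(-19/15 + F) = -10/(-19/15 + F))
(M + g(-24, -36))² = (-551 - 150/(-19 + 15*(-24)))² = (-551 - 150/(-19 - 360))² = (-551 - 150/(-379))² = (-551 - 150*(-1/379))² = (-551 + 150/379)² = (-208679/379)² = 43546925041/143641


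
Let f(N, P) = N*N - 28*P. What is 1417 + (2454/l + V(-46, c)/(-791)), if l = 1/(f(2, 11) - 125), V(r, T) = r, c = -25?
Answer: -831617013/791 ≈ -1.0513e+6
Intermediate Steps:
f(N, P) = N**2 - 28*P
l = -1/429 (l = 1/((2**2 - 28*11) - 125) = 1/((4 - 308) - 125) = 1/(-304 - 125) = 1/(-429) = -1/429 ≈ -0.0023310)
1417 + (2454/l + V(-46, c)/(-791)) = 1417 + (2454/(-1/429) - 46/(-791)) = 1417 + (2454*(-429) - 46*(-1/791)) = 1417 + (-1052766 + 46/791) = 1417 - 832737860/791 = -831617013/791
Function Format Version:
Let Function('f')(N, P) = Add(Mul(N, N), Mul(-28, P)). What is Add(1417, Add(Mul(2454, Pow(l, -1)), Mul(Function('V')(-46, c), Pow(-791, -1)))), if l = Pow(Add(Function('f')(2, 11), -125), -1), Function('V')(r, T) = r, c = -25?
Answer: Rational(-831617013, 791) ≈ -1.0513e+6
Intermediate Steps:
Function('f')(N, P) = Add(Pow(N, 2), Mul(-28, P))
l = Rational(-1, 429) (l = Pow(Add(Add(Pow(2, 2), Mul(-28, 11)), -125), -1) = Pow(Add(Add(4, -308), -125), -1) = Pow(Add(-304, -125), -1) = Pow(-429, -1) = Rational(-1, 429) ≈ -0.0023310)
Add(1417, Add(Mul(2454, Pow(l, -1)), Mul(Function('V')(-46, c), Pow(-791, -1)))) = Add(1417, Add(Mul(2454, Pow(Rational(-1, 429), -1)), Mul(-46, Pow(-791, -1)))) = Add(1417, Add(Mul(2454, -429), Mul(-46, Rational(-1, 791)))) = Add(1417, Add(-1052766, Rational(46, 791))) = Add(1417, Rational(-832737860, 791)) = Rational(-831617013, 791)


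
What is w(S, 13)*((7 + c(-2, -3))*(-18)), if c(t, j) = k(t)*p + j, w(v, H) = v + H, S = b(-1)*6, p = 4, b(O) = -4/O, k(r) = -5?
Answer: 10656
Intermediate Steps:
S = 24 (S = -4/(-1)*6 = -4*(-1)*6 = 4*6 = 24)
w(v, H) = H + v
c(t, j) = -20 + j (c(t, j) = -5*4 + j = -20 + j)
w(S, 13)*((7 + c(-2, -3))*(-18)) = (13 + 24)*((7 + (-20 - 3))*(-18)) = 37*((7 - 23)*(-18)) = 37*(-16*(-18)) = 37*288 = 10656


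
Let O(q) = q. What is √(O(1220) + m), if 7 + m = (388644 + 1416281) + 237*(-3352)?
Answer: √1011714 ≈ 1005.8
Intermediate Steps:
m = 1010494 (m = -7 + ((388644 + 1416281) + 237*(-3352)) = -7 + (1804925 - 794424) = -7 + 1010501 = 1010494)
√(O(1220) + m) = √(1220 + 1010494) = √1011714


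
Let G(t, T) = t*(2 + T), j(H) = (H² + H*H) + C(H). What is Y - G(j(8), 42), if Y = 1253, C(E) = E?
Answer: -4731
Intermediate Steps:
j(H) = H + 2*H² (j(H) = (H² + H*H) + H = (H² + H²) + H = 2*H² + H = H + 2*H²)
Y - G(j(8), 42) = 1253 - 8*(1 + 2*8)*(2 + 42) = 1253 - 8*(1 + 16)*44 = 1253 - 8*17*44 = 1253 - 136*44 = 1253 - 1*5984 = 1253 - 5984 = -4731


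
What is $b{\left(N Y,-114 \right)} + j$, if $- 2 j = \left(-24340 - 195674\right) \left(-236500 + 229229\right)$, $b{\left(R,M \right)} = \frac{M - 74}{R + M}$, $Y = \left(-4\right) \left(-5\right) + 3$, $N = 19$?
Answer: $- \frac{258355069919}{323} \approx -7.9986 \cdot 10^{8}$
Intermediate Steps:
$Y = 23$ ($Y = 20 + 3 = 23$)
$b{\left(R,M \right)} = \frac{-74 + M}{M + R}$
$j = -799860897$ ($j = - \frac{\left(-24340 - 195674\right) \left(-236500 + 229229\right)}{2} = - \frac{\left(-220014\right) \left(-7271\right)}{2} = \left(- \frac{1}{2}\right) 1599721794 = -799860897$)
$b{\left(N Y,-114 \right)} + j = \frac{-74 - 114}{-114 + 19 \cdot 23} - 799860897 = \frac{1}{-114 + 437} \left(-188\right) - 799860897 = \frac{1}{323} \left(-188\right) - 799860897 = - \frac{188}{323} - 799860897 = - \frac{258355069919}{323}$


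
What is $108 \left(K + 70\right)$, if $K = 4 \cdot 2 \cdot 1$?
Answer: $8424$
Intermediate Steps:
$K = 8$ ($K = 8 \cdot 1 = 8$)
$108 \left(K + 70\right) = 108 \left(8 + 70\right) = 108 \cdot 78 = 8424$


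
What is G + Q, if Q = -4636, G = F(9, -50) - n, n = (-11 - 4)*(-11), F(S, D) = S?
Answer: -4792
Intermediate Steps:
n = 165 (n = -15*(-11) = 165)
G = -156 (G = 9 - 1*165 = 9 - 165 = -156)
G + Q = -156 - 4636 = -4792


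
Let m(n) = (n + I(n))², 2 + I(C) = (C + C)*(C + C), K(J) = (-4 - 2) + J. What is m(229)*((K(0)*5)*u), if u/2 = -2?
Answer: 5291546409720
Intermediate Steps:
u = -4 (u = 2*(-2) = -4)
K(J) = -6 + J
I(C) = -2 + 4*C² (I(C) = -2 + (C + C)*(C + C) = -2 + (2*C)*(2*C) = -2 + 4*C²)
m(n) = (-2 + n + 4*n²)² (m(n) = (n + (-2 + 4*n²))² = (-2 + n + 4*n²)²)
m(229)*((K(0)*5)*u) = (-2 + 229 + 4*229²)²*(((-6 + 0)*5)*(-4)) = (-2 + 229 + 4*52441)²*(-6*5*(-4)) = (-2 + 229 + 209764)²*(-30*(-4)) = 209991²*120 = 44096220081*120 = 5291546409720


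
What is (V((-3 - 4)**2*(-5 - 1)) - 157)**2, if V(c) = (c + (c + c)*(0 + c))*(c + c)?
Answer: 10297382837992441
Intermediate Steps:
V(c) = 2*c*(c + 2*c**2) (V(c) = (c + (2*c)*c)*(2*c) = (c + 2*c**2)*(2*c) = 2*c*(c + 2*c**2))
(V((-3 - 4)**2*(-5 - 1)) - 157)**2 = (((-3 - 4)**2*(-5 - 1))**2*(2 + 4*((-3 - 4)**2*(-5 - 1))) - 157)**2 = (((-7)**2*(-6))**2*(2 + 4*((-7)**2*(-6))) - 157)**2 = ((49*(-6))**2*(2 + 4*(49*(-6))) - 157)**2 = ((-294)**2*(2 + 4*(-294)) - 157)**2 = (86436*(2 - 1176) - 157)**2 = (86436*(-1174) - 157)**2 = (-101475864 - 157)**2 = (-101476021)**2 = 10297382837992441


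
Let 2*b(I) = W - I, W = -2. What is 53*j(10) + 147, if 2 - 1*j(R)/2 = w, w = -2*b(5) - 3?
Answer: -65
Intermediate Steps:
b(I) = -1 - I/2 (b(I) = (-2 - I)/2 = -1 - I/2)
w = 4 (w = -2*(-1 - ½*5) - 3 = -2*(-1 - 5/2) - 3 = -2*(-7/2) - 3 = 7 - 3 = 4)
j(R) = -4 (j(R) = 4 - 2*4 = 4 - 8 = -4)
53*j(10) + 147 = 53*(-4) + 147 = -212 + 147 = -65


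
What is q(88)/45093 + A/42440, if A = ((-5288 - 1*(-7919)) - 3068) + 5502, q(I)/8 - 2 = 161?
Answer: 56747561/382749384 ≈ 0.14826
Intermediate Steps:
q(I) = 1304 (q(I) = 16 + 8*161 = 16 + 1288 = 1304)
A = 5065 (A = ((-5288 + 7919) - 3068) + 5502 = (2631 - 3068) + 5502 = -437 + 5502 = 5065)
q(88)/45093 + A/42440 = 1304/45093 + 5065/42440 = 1304*(1/45093) + 5065*(1/42440) = 1304/45093 + 1013/8488 = 56747561/382749384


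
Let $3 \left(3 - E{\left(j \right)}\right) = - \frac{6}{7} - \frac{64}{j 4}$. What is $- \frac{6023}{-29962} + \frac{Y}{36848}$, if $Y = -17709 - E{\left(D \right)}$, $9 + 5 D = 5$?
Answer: $- \frac{1619941333}{5796208824} \approx -0.27948$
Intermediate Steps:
$D = - \frac{4}{5}$ ($D = - \frac{9}{5} + \frac{1}{5} \cdot 5 = - \frac{9}{5} + 1 = - \frac{4}{5} \approx -0.8$)
$E{\left(j \right)} = \frac{23}{7} + \frac{16}{3 j}$ ($E{\left(j \right)} = 3 - \frac{- \frac{6}{7} - \frac{64}{j 4}}{3} = 3 - \frac{\left(-6\right) \frac{1}{7} - \frac{64}{4 j}}{3} = 3 - \frac{- \frac{6}{7} - 64 \frac{1}{4 j}}{3} = 3 - \frac{- \frac{6}{7} - \frac{16}{j}}{3} = 3 + \left(\frac{2}{7} + \frac{16}{3 j}\right) = \frac{23}{7} + \frac{16}{3 j}$)
$Y = - \frac{371818}{21}$ ($Y = -17709 - \frac{112 + 69 \left(- \frac{4}{5}\right)}{21 \left(- \frac{4}{5}\right)} = -17709 - \frac{1}{21} \left(- \frac{5}{4}\right) \left(112 - \frac{276}{5}\right) = -17709 - \frac{1}{21} \left(- \frac{5}{4}\right) \frac{284}{5} = -17709 - - \frac{71}{21} = -17709 + \frac{71}{21} = - \frac{371818}{21} \approx -17706.0$)
$- \frac{6023}{-29962} + \frac{Y}{36848} = - \frac{6023}{-29962} - \frac{371818}{21 \cdot 36848} = \left(-6023\right) \left(- \frac{1}{29962}\right) - \frac{185909}{386904} = \frac{6023}{29962} - \frac{185909}{386904} = - \frac{1619941333}{5796208824}$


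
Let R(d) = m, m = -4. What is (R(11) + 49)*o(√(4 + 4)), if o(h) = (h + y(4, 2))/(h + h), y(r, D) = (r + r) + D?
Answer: 45/2 + 225*√2/4 ≈ 102.05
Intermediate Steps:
R(d) = -4
y(r, D) = D + 2*r (y(r, D) = 2*r + D = D + 2*r)
o(h) = (10 + h)/(2*h) (o(h) = (h + (2 + 2*4))/(h + h) = (h + (2 + 8))/((2*h)) = (h + 10)*(1/(2*h)) = (10 + h)*(1/(2*h)) = (10 + h)/(2*h))
(R(11) + 49)*o(√(4 + 4)) = (-4 + 49)*((10 + √(4 + 4))/(2*(√(4 + 4)))) = 45*((10 + √8)/(2*(√8))) = 45*((10 + 2*√2)/(2*((2*√2)))) = 45*((√2/4)*(10 + 2*√2)/2) = 45*(√2*(10 + 2*√2)/8) = 45*√2*(10 + 2*√2)/8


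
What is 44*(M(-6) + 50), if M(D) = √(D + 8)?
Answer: 2200 + 44*√2 ≈ 2262.2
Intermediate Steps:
M(D) = √(8 + D)
44*(M(-6) + 50) = 44*(√(8 - 6) + 50) = 44*(√2 + 50) = 44*(50 + √2) = 2200 + 44*√2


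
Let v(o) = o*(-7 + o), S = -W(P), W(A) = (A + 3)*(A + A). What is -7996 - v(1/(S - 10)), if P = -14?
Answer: -808589731/101124 ≈ -7996.0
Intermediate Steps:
W(A) = 2*A*(3 + A) (W(A) = (3 + A)*(2*A) = 2*A*(3 + A))
S = -308 (S = -2*(-14)*(3 - 14) = -2*(-14)*(-11) = -1*308 = -308)
-7996 - v(1/(S - 10)) = -7996 - (-7 + 1/(-308 - 10))/(-308 - 10) = -7996 - (-7 + 1/(-318))/(-318) = -7996 - (-1)*(-7 - 1/318)/318 = -7996 - (-1)*(-2227)/(318*318) = -7996 - 1*2227/101124 = -7996 - 2227/101124 = -808589731/101124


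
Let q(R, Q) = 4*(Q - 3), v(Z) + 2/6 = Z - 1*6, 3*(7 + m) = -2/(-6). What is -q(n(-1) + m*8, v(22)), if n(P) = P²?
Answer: -152/3 ≈ -50.667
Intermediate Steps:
m = -62/9 (m = -7 + (-2/(-6))/3 = -7 + (-2*(-⅙))/3 = -7 + (⅓)*(⅓) = -7 + ⅑ = -62/9 ≈ -6.8889)
v(Z) = -19/3 + Z (v(Z) = -⅓ + (Z - 1*6) = -⅓ + (Z - 6) = -⅓ + (-6 + Z) = -19/3 + Z)
q(R, Q) = -12 + 4*Q (q(R, Q) = 4*(-3 + Q) = -12 + 4*Q)
-q(n(-1) + m*8, v(22)) = -(-12 + 4*(-19/3 + 22)) = -(-12 + 4*(47/3)) = -(-12 + 188/3) = -1*152/3 = -152/3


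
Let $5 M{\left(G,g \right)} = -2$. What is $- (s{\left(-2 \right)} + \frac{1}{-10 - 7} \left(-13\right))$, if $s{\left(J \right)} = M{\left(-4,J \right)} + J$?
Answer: $\frac{139}{85} \approx 1.6353$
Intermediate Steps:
$M{\left(G,g \right)} = - \frac{2}{5}$ ($M{\left(G,g \right)} = \frac{1}{5} \left(-2\right) = - \frac{2}{5}$)
$s{\left(J \right)} = - \frac{2}{5} + J$
$- (s{\left(-2 \right)} + \frac{1}{-10 - 7} \left(-13\right)) = - (\left(- \frac{2}{5} - 2\right) + \frac{1}{-10 - 7} \left(-13\right)) = - (- \frac{12}{5} + \frac{1}{-17} \left(-13\right)) = - (- \frac{12}{5} - - \frac{13}{17}) = - (- \frac{12}{5} + \frac{13}{17}) = \left(-1\right) \left(- \frac{139}{85}\right) = \frac{139}{85}$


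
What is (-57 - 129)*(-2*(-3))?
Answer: -1116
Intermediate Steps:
(-57 - 129)*(-2*(-3)) = -186*6 = -1116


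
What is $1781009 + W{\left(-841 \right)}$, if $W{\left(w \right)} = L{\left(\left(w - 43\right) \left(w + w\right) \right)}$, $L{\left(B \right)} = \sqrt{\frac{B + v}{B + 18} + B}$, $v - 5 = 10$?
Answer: $1781009 + \frac{\sqrt{3287347207633406486}}{1486906} \approx 1.7822 \cdot 10^{6}$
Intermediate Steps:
$v = 15$ ($v = 5 + 10 = 15$)
$L{\left(B \right)} = \sqrt{B + \frac{15 + B}{18 + B}}$ ($L{\left(B \right)} = \sqrt{\frac{B + 15}{B + 18} + B} = \sqrt{\frac{15 + B}{18 + B} + B} = \sqrt{B + \frac{15 + B}{18 + B}}$)
$W{\left(w \right)} = \sqrt{\frac{15 + 2 w \left(-43 + w\right) + 2 w \left(-43 + w\right) \left(18 + 2 w \left(-43 + w\right)\right)}{18 + 2 w \left(-43 + w\right)}}$ ($W{\left(w \right)} = \sqrt{\frac{15 + \left(w - 43\right) \left(w + w\right) + \left(w - 43\right) \left(w + w\right) \left(18 + \left(w - 43\right) \left(w + w\right)\right)}{18 + \left(w - 43\right) \left(w + w\right)}} = \sqrt{\frac{15 + \left(-43 + w\right) 2 w + \left(-43 + w\right) 2 w \left(18 + \left(-43 + w\right) 2 w\right)}{18 + \left(-43 + w\right) 2 w}} = \sqrt{\frac{15 + 2 w \left(-43 + w\right) + 2 w \left(-43 + w\right) \left(18 + 2 w \left(-43 + w\right)\right)}{18 + 2 w \left(-43 + w\right)}}$)
$1781009 + W{\left(-841 \right)} = 1781009 + \frac{\sqrt{2} \sqrt{\frac{15 + 2 \left(-841\right) \left(-43 - 841\right) + 4 \left(-841\right) \left(-43 - 841\right) \left(9 - 841 \left(-43 - 841\right)\right)}{9 - 841 \left(-43 - 841\right)}}}{2} = 1781009 + \frac{\sqrt{2} \sqrt{\frac{15 + 2 \left(-841\right) \left(-884\right) + 4 \left(-841\right) \left(-884\right) \left(9 - -743444\right)}{9 - -743444}}}{2} = 1781009 + \frac{\sqrt{2} \sqrt{\frac{15 + 1486888 + 4 \left(-841\right) \left(-884\right) \left(9 + 743444\right)}{9 + 743444}}}{2} = 1781009 + \frac{\sqrt{2} \sqrt{\frac{15 + 1486888 + 4 \left(-841\right) \left(-884\right) 743453}{743453}}}{2} = 1781009 + \frac{\sqrt{2} \sqrt{\frac{15 + 1486888 + 2210862688528}{743453}}}{2} = 1781009 + \frac{\sqrt{2} \sqrt{\frac{1}{743453} \cdot 2210864175431}}{2} = 1781009 + \frac{\sqrt{2} \sqrt{\frac{2210864175431}{743453}}}{2} = 1781009 + \frac{\sqrt{2} \frac{\sqrt{1643673603816703243}}{743453}}{2} = 1781009 + \frac{\sqrt{3287347207633406486}}{1486906}$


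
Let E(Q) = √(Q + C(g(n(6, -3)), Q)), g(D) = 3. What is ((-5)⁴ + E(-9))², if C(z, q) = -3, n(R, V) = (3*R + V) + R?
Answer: 390613 + 2500*I*√3 ≈ 3.9061e+5 + 4330.1*I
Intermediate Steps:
n(R, V) = V + 4*R (n(R, V) = (V + 3*R) + R = V + 4*R)
E(Q) = √(-3 + Q) (E(Q) = √(Q - 3) = √(-3 + Q))
((-5)⁴ + E(-9))² = ((-5)⁴ + √(-3 - 9))² = (625 + √(-12))² = (625 + 2*I*√3)²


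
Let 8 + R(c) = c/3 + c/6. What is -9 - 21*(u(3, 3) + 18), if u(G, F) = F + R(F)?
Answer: -627/2 ≈ -313.50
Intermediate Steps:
R(c) = -8 + c/2 (R(c) = -8 + (c/3 + c/6) = -8 + c/2)
u(G, F) = -8 + 3*F/2 (u(G, F) = F + (-8 + F/2) = -8 + 3*F/2)
-9 - 21*(u(3, 3) + 18) = -9 - 21*((-8 + (3/2)*3) + 18) = -9 - 21*((-8 + 9/2) + 18) = -9 - 21*(-7/2 + 18) = -9 - 21*29/2 = -9 - 609/2 = -627/2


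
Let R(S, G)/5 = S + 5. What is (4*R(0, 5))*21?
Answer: 2100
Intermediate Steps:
R(S, G) = 25 + 5*S (R(S, G) = 5*(S + 5) = 5*(5 + S) = 25 + 5*S)
(4*R(0, 5))*21 = (4*(25 + 5*0))*21 = (4*(25 + 0))*21 = (4*25)*21 = 100*21 = 2100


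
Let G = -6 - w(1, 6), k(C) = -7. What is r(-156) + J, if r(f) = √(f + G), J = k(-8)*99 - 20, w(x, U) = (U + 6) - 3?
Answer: -713 + 3*I*√19 ≈ -713.0 + 13.077*I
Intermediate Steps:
w(x, U) = 3 + U (w(x, U) = (6 + U) - 3 = 3 + U)
G = -15 (G = -6 - (3 + 6) = -6 - 1*9 = -6 - 9 = -15)
J = -713 (J = -7*99 - 20 = -693 - 20 = -713)
r(f) = √(-15 + f) (r(f) = √(f - 15) = √(-15 + f))
r(-156) + J = √(-15 - 156) - 713 = √(-171) - 713 = 3*I*√19 - 713 = -713 + 3*I*√19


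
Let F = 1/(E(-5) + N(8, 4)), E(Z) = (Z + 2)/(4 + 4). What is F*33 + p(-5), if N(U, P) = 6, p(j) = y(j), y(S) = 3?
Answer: 133/15 ≈ 8.8667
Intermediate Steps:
p(j) = 3
E(Z) = ¼ + Z/8 (E(Z) = (2 + Z)/8 = (2 + Z)*(⅛) = ¼ + Z/8)
F = 8/45 (F = 1/((¼ + (⅛)*(-5)) + 6) = 1/((¼ - 5/8) + 6) = 1/(-3/8 + 6) = 1/(45/8) = 8/45 ≈ 0.17778)
F*33 + p(-5) = (8/45)*33 + 3 = 88/15 + 3 = 133/15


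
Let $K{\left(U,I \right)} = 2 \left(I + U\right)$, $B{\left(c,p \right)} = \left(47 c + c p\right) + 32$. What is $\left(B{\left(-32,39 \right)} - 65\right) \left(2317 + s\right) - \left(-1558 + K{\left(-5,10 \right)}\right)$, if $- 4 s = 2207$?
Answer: $- \frac{19658693}{4} \approx -4.9147 \cdot 10^{6}$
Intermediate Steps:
$s = - \frac{2207}{4}$ ($s = \left(- \frac{1}{4}\right) 2207 = - \frac{2207}{4} \approx -551.75$)
$B{\left(c,p \right)} = 32 + 47 c + c p$
$K{\left(U,I \right)} = 2 I + 2 U$
$\left(B{\left(-32,39 \right)} - 65\right) \left(2317 + s\right) - \left(-1558 + K{\left(-5,10 \right)}\right) = \left(\left(32 + 47 \left(-32\right) - 1248\right) - 65\right) \left(2317 - \frac{2207}{4}\right) - \left(-1558 + \left(2 \cdot 10 + 2 \left(-5\right)\right)\right) = \left(\left(32 - 1504 - 1248\right) - 65\right) \frac{7061}{4} - \left(-1558 + \left(20 - 10\right)\right) = \left(-2720 - 65\right) \frac{7061}{4} - \left(-1558 + 10\right) = \left(-2785\right) \frac{7061}{4} - -1548 = - \frac{19664885}{4} + 1548 = - \frac{19658693}{4}$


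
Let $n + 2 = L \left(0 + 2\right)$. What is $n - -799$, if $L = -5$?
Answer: $787$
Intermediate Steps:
$n = -12$ ($n = -2 - 5 \left(0 + 2\right) = -2 - 10 = -12$)
$n - -799 = -12 - -799 = -12 + 799 = 787$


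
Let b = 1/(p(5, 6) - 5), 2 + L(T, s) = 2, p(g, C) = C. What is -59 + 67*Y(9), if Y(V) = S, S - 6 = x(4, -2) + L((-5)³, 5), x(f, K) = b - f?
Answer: 142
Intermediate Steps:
L(T, s) = 0 (L(T, s) = -2 + 2 = 0)
b = 1 (b = 1/(6 - 5) = 1/1 = 1)
x(f, K) = 1 - f
S = 3 (S = 6 + ((1 - 1*4) + 0) = 6 + ((1 - 4) + 0) = 6 + (-3 + 0) = 6 - 3 = 3)
Y(V) = 3
-59 + 67*Y(9) = -59 + 67*3 = -59 + 201 = 142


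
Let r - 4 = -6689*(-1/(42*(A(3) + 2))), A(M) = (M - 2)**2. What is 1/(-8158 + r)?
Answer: -126/1020715 ≈ -0.00012344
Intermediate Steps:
A(M) = (-2 + M)**2
r = 7193/126 (r = 4 - 6689*(-1/(42*((-2 + 3)**2 + 2))) = 4 - 6689*(-1/(42*(1**2 + 2))) = 4 - 6689*(-1/(42*(1 + 2))) = 4 - 6689/((-42*3)) = 4 - 6689/(-126) = 4 - 6689*(-1/126) = 4 + 6689/126 = 7193/126 ≈ 57.087)
1/(-8158 + r) = 1/(-8158 + 7193/126) = 1/(-1020715/126) = -126/1020715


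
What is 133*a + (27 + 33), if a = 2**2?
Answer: 592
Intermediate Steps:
a = 4
133*a + (27 + 33) = 133*4 + (27 + 33) = 532 + 60 = 592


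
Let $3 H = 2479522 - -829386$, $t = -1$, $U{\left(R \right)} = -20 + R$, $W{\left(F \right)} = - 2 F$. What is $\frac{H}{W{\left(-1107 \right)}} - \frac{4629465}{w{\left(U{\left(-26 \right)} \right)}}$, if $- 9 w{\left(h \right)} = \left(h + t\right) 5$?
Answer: $- \frac{27596256539}{156087} \approx -1.768 \cdot 10^{5}$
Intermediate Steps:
$w{\left(h \right)} = \frac{5}{9} - \frac{5 h}{9}$ ($w{\left(h \right)} = - \frac{\left(h - 1\right) 5}{9} = - \frac{\left(-1 + h\right) 5}{9} = - \frac{-5 + 5 h}{9} = \frac{5}{9} - \frac{5 h}{9}$)
$H = \frac{3308908}{3}$ ($H = \frac{2479522 - -829386}{3} = \frac{2479522 + 829386}{3} = \frac{1}{3} \cdot 3308908 = \frac{3308908}{3} \approx 1.103 \cdot 10^{6}$)
$\frac{H}{W{\left(-1107 \right)}} - \frac{4629465}{w{\left(U{\left(-26 \right)} \right)}} = \frac{3308908}{3 \left(\left(-2\right) \left(-1107\right)\right)} - \frac{4629465}{\frac{5}{9} - \frac{5 \left(-20 - 26\right)}{9}} = \frac{3308908}{3 \cdot 2214} - \frac{4629465}{\frac{5}{9} - - \frac{230}{9}} = \frac{3308908}{3} \cdot \frac{1}{2214} - \frac{4629465}{\frac{5}{9} + \frac{230}{9}} = \frac{1654454}{3321} - \frac{4629465}{\frac{235}{9}} = \frac{1654454}{3321} - \frac{8333037}{47} = - \frac{27596256539}{156087}$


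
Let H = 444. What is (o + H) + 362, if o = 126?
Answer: 932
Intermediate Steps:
(o + H) + 362 = (126 + 444) + 362 = 570 + 362 = 932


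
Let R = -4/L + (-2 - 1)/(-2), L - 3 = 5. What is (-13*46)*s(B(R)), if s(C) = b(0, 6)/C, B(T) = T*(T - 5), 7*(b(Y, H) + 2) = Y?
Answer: -299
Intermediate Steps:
L = 8 (L = 3 + 5 = 8)
b(Y, H) = -2 + Y/7
R = 1 (R = -4/8 + (-2 - 1)/(-2) = -4*⅛ - 3*(-½) = -½ + 3/2 = 1)
B(T) = T*(-5 + T)
s(C) = -2/C (s(C) = (-2 + (⅐)*0)/C = (-2 + 0)/C = -2/C)
(-13*46)*s(B(R)) = (-13*46)*(-2/(-5 + 1)) = -(-1196)/(1*(-4)) = -(-1196)/(-4) = -(-1196)*(-1)/4 = -598*½ = -299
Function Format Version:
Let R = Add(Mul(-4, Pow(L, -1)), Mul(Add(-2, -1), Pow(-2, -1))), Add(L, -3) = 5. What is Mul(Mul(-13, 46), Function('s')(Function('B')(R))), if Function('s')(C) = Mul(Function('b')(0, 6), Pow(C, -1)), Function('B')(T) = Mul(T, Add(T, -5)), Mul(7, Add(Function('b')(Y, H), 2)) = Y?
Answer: -299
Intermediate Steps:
L = 8 (L = Add(3, 5) = 8)
Function('b')(Y, H) = Add(-2, Mul(Rational(1, 7), Y))
R = 1 (R = Add(Mul(-4, Pow(8, -1)), Mul(Add(-2, -1), Pow(-2, -1))) = Add(Mul(-4, Rational(1, 8)), Mul(-3, Rational(-1, 2))) = Add(Rational(-1, 2), Rational(3, 2)) = 1)
Function('B')(T) = Mul(T, Add(-5, T))
Function('s')(C) = Mul(-2, Pow(C, -1)) (Function('s')(C) = Mul(Add(-2, Mul(Rational(1, 7), 0)), Pow(C, -1)) = Mul(Add(-2, 0), Pow(C, -1)) = Mul(-2, Pow(C, -1)))
Mul(Mul(-13, 46), Function('s')(Function('B')(R))) = Mul(Mul(-13, 46), Mul(-2, Pow(Mul(1, Add(-5, 1)), -1))) = Mul(-598, Mul(-2, Pow(Mul(1, -4), -1))) = Mul(-598, Mul(-2, Pow(-4, -1))) = Mul(-598, Mul(-2, Rational(-1, 4))) = Mul(-598, Rational(1, 2)) = -299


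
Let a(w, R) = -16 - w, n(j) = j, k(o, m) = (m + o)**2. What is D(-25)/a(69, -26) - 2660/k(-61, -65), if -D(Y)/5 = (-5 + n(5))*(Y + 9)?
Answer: -95/567 ≈ -0.16755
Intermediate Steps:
D(Y) = 0 (D(Y) = -5*(-5 + 5)*(Y + 9) = -0*(9 + Y) = -5*0 = 0)
D(-25)/a(69, -26) - 2660/k(-61, -65) = 0/(-16 - 1*69) - 2660/(-65 - 61)**2 = 0/(-16 - 69) - 2660/((-126)**2) = 0/(-85) - 2660/15876 = 0*(-1/85) - 2660*1/15876 = 0 - 95/567 = -95/567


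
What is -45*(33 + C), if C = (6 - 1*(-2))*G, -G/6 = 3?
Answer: 4995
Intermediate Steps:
G = -18 (G = -6*3 = -18)
C = -144 (C = (6 - 1*(-2))*(-18) = (6 + 2)*(-18) = 8*(-18) = -144)
-45*(33 + C) = -45*(33 - 144) = -45*(-111) = 4995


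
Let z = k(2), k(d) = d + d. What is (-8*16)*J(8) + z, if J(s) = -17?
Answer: 2180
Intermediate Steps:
k(d) = 2*d
z = 4 (z = 2*2 = 4)
(-8*16)*J(8) + z = -8*16*(-17) + 4 = -128*(-17) + 4 = 2176 + 4 = 2180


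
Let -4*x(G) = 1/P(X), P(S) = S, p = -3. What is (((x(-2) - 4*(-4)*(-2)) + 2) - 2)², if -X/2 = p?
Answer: 591361/576 ≈ 1026.7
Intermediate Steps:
X = 6 (X = -2*(-3) = 6)
x(G) = -1/24 (x(G) = -¼/6 = -¼*⅙ = -1/24)
(((x(-2) - 4*(-4)*(-2)) + 2) - 2)² = (((-1/24 - 4*(-4)*(-2)) + 2) - 2)² = (((-1/24 + 16*(-2)) + 2) - 2)² = (((-1/24 - 32) + 2) - 2)² = ((-769/24 + 2) - 2)² = (-721/24 - 2)² = (-769/24)² = 591361/576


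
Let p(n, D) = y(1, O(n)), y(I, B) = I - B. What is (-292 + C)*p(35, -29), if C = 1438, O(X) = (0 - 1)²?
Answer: 0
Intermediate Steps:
O(X) = 1 (O(X) = (-1)² = 1)
p(n, D) = 0 (p(n, D) = 1 - 1*1 = 1 - 1 = 0)
(-292 + C)*p(35, -29) = (-292 + 1438)*0 = 1146*0 = 0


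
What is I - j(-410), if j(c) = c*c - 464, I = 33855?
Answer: -133781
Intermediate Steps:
j(c) = -464 + c² (j(c) = c² - 464 = -464 + c²)
I - j(-410) = 33855 - (-464 + (-410)²) = 33855 - (-464 + 168100) = 33855 - 1*167636 = 33855 - 167636 = -133781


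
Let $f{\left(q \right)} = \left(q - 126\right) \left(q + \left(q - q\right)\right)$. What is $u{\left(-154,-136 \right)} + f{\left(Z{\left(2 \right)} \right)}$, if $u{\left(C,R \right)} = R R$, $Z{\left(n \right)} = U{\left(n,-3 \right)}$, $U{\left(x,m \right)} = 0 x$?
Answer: $18496$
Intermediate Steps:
$U{\left(x,m \right)} = 0$
$Z{\left(n \right)} = 0$
$u{\left(C,R \right)} = R^{2}$
$f{\left(q \right)} = q \left(-126 + q\right)$ ($f{\left(q \right)} = \left(-126 + q\right) \left(q + 0\right) = \left(-126 + q\right) q = q \left(-126 + q\right)$)
$u{\left(-154,-136 \right)} + f{\left(Z{\left(2 \right)} \right)} = \left(-136\right)^{2} + 0 \left(-126 + 0\right) = 18496 + 0 \left(-126\right) = 18496 + 0 = 18496$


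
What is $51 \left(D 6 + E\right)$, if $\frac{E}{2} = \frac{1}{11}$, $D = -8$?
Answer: $- \frac{26826}{11} \approx -2438.7$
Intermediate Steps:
$E = \frac{2}{11} \approx 0.18182$
$51 \left(D 6 + E\right) = 51 \left(\left(-8\right) 6 + \frac{2}{11}\right) = 51 \left(-48 + \frac{2}{11}\right) = 51 \left(- \frac{526}{11}\right) = - \frac{26826}{11}$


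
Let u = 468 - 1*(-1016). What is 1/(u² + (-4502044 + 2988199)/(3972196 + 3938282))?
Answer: 878942/1935655124947 ≈ 4.5408e-7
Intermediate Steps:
u = 1484 (u = 468 + 1016 = 1484)
1/(u² + (-4502044 + 2988199)/(3972196 + 3938282)) = 1/(1484² + (-4502044 + 2988199)/(3972196 + 3938282)) = 1/(2202256 - 1513845/7910478) = 1/(2202256 - 1513845*1/7910478) = 1/(2202256 - 168205/878942) = 1/(1935655124947/878942) = 878942/1935655124947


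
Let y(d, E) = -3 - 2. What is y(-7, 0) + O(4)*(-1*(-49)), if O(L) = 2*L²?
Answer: 1563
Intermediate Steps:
y(d, E) = -5
y(-7, 0) + O(4)*(-1*(-49)) = -5 + (2*4²)*(-1*(-49)) = -5 + (2*16)*49 = -5 + 32*49 = -5 + 1568 = 1563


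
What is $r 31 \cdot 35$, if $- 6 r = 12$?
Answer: $-2170$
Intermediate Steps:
$r = -2$ ($r = \left(- \frac{1}{6}\right) 12 = -2$)
$r 31 \cdot 35 = \left(-2\right) 31 \cdot 35 = \left(-62\right) 35 = -2170$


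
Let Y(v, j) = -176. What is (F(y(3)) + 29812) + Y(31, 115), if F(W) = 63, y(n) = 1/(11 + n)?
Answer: 29699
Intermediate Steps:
(F(y(3)) + 29812) + Y(31, 115) = (63 + 29812) - 176 = 29875 - 176 = 29699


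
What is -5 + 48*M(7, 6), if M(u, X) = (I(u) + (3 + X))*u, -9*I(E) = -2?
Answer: 9281/3 ≈ 3093.7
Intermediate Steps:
I(E) = 2/9 (I(E) = -⅑*(-2) = 2/9)
M(u, X) = u*(29/9 + X) (M(u, X) = (2/9 + (3 + X))*u = (29/9 + X)*u = u*(29/9 + X))
-5 + 48*M(7, 6) = -5 + 48*((⅑)*7*(29 + 9*6)) = -5 + 48*((⅑)*7*(29 + 54)) = -5 + 48*((⅑)*7*83) = -5 + 48*(581/9) = -5 + 9296/3 = 9281/3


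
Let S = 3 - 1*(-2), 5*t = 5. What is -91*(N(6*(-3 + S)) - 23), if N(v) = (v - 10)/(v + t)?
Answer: 2079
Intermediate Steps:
t = 1 (t = (1/5)*5 = 1)
S = 5 (S = 3 + 2 = 5)
N(v) = (-10 + v)/(1 + v) (N(v) = (v - 10)/(v + 1) = (-10 + v)/(1 + v))
-91*(N(6*(-3 + S)) - 23) = -91*((-10 + 6*(-3 + 5))/(1 + 6*(-3 + 5)) - 23) = -91*((-10 + 6*2)/(1 + 6*2) - 23) = -91*((-10 + 12)/(1 + 12) - 23) = -91*(2/13 - 23) = -91*(-297/13) = 2079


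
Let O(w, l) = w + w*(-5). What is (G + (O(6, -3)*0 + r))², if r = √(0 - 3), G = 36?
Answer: (36 + I*√3)² ≈ 1293.0 + 124.71*I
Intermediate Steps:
O(w, l) = -4*w (O(w, l) = w - 5*w = -4*w)
r = I*√3 (r = √(-3) = I*√3 ≈ 1.732*I)
(G + (O(6, -3)*0 + r))² = (36 + (-4*6*0 + I*√3))² = (36 + (-24*0 + I*√3))² = (36 + (0 + I*√3))² = (36 + I*√3)²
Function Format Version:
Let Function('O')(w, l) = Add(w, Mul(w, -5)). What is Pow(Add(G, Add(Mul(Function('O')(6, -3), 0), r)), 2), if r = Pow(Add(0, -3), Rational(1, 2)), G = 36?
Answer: Pow(Add(36, Mul(I, Pow(3, Rational(1, 2)))), 2) ≈ Add(1293.0, Mul(124.71, I))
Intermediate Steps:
Function('O')(w, l) = Mul(-4, w) (Function('O')(w, l) = Add(w, Mul(-5, w)) = Mul(-4, w))
r = Mul(I, Pow(3, Rational(1, 2))) (r = Pow(-3, Rational(1, 2)) = Mul(I, Pow(3, Rational(1, 2))) ≈ Mul(1.7320, I))
Pow(Add(G, Add(Mul(Function('O')(6, -3), 0), r)), 2) = Pow(Add(36, Add(Mul(Mul(-4, 6), 0), Mul(I, Pow(3, Rational(1, 2))))), 2) = Pow(Add(36, Add(Mul(-24, 0), Mul(I, Pow(3, Rational(1, 2))))), 2) = Pow(Add(36, Add(0, Mul(I, Pow(3, Rational(1, 2))))), 2) = Pow(Add(36, Mul(I, Pow(3, Rational(1, 2)))), 2)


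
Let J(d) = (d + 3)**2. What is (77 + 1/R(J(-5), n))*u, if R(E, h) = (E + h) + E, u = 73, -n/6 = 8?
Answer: 224767/40 ≈ 5619.2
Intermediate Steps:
J(d) = (3 + d)**2
n = -48 (n = -6*8 = -48)
R(E, h) = h + 2*E
(77 + 1/R(J(-5), n))*u = (77 + 1/(-48 + 2*(3 - 5)**2))*73 = (77 + 1/(-48 + 2*(-2)**2))*73 = (77 + 1/(-48 + 2*4))*73 = (77 + 1/(-48 + 8))*73 = (77 + 1/(-40))*73 = (77 - 1/40)*73 = (3079/40)*73 = 224767/40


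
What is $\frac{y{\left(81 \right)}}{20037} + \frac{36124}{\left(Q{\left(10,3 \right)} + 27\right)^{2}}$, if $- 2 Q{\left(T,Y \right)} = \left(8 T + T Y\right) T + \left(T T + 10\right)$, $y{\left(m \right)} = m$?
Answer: $\frac{62573116}{557836759} \approx 0.11217$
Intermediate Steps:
$Q{\left(T,Y \right)} = -5 - \frac{T^{2}}{2} - \frac{T \left(8 T + T Y\right)}{2}$ ($Q{\left(T,Y \right)} = - \frac{\left(8 T + T Y\right) T + \left(T T + 10\right)}{2} = - \frac{T \left(8 T + T Y\right) + \left(T^{2} + 10\right)}{2} = - \frac{T \left(8 T + T Y\right) + \left(10 + T^{2}\right)}{2} = - \frac{10 + T^{2} + T \left(8 T + T Y\right)}{2} = -5 - \frac{T^{2}}{2} - \frac{T \left(8 T + T Y\right)}{2}$)
$\frac{y{\left(81 \right)}}{20037} + \frac{36124}{\left(Q{\left(10,3 \right)} + 27\right)^{2}} = \frac{81}{20037} + \frac{36124}{\left(\left(-5 - \frac{9 \cdot 10^{2}}{2} - \frac{3 \cdot 10^{2}}{2}\right) + 27\right)^{2}} = 81 \cdot \frac{1}{20037} + \frac{36124}{\left(\left(-5 - 450 - \frac{3}{2} \cdot 100\right) + 27\right)^{2}} = \frac{27}{6679} + \frac{36124}{\left(\left(-5 - 450 - 150\right) + 27\right)^{2}} = \frac{27}{6679} + \frac{36124}{\left(-605 + 27\right)^{2}} = \frac{27}{6679} + \frac{36124}{\left(-578\right)^{2}} = \frac{27}{6679} + \frac{36124}{334084} = \frac{27}{6679} + 36124 \cdot \frac{1}{334084} = \frac{27}{6679} + \frac{9031}{83521} = \frac{62573116}{557836759}$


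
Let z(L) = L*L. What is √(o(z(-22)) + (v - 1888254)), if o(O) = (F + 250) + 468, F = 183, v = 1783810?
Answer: I*√103543 ≈ 321.78*I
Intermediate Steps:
z(L) = L²
o(O) = 901 (o(O) = (183 + 250) + 468 = 433 + 468 = 901)
√(o(z(-22)) + (v - 1888254)) = √(901 + (1783810 - 1888254)) = √(901 - 104444) = √(-103543) = I*√103543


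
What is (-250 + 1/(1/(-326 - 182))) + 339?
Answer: -419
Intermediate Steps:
(-250 + 1/(1/(-326 - 182))) + 339 = (-250 + 1/(1/(-508))) + 339 = (-250 + 1/(-1/508)) + 339 = (-250 - 508) + 339 = -758 + 339 = -419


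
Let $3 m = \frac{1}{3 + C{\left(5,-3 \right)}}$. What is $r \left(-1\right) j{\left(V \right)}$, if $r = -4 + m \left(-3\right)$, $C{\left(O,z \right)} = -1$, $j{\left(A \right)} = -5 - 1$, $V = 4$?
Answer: $-27$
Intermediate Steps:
$j{\left(A \right)} = -6$ ($j{\left(A \right)} = -5 - 1 = -6$)
$m = \frac{1}{6}$ ($m = \frac{1}{3 \left(3 - 1\right)} = \frac{1}{3 \cdot 2} = \frac{1}{3} \cdot \frac{1}{2} = \frac{1}{6} \approx 0.16667$)
$r = - \frac{9}{2}$ ($r = -4 + \frac{1}{6} \left(-3\right) = -4 - \frac{1}{2} = - \frac{9}{2} \approx -4.5$)
$r \left(-1\right) j{\left(V \right)} = \left(- \frac{9}{2}\right) \left(-1\right) \left(-6\right) = \frac{9}{2} \left(-6\right) = -27$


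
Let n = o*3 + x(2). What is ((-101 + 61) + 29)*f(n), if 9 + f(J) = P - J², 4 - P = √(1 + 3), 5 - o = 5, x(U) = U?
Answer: 121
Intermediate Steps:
o = 0 (o = 5 - 1*5 = 5 - 5 = 0)
P = 2 (P = 4 - √(1 + 3) = 4 - √4 = 4 - 1*2 = 4 - 2 = 2)
n = 2 (n = 0*3 + 2 = 0 + 2 = 2)
f(J) = -7 - J² (f(J) = -9 + (2 - J²) = -7 - J²)
((-101 + 61) + 29)*f(n) = ((-101 + 61) + 29)*(-7 - 1*2²) = (-40 + 29)*(-7 - 1*4) = -11*(-7 - 4) = -11*(-11) = 121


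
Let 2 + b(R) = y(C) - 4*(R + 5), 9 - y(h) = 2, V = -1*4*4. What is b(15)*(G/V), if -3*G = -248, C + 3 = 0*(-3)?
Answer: 775/2 ≈ 387.50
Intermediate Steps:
C = -3 (C = -3 + 0*(-3) = -3 + 0 = -3)
V = -16 (V = -4*4 = -16)
y(h) = 7 (y(h) = 9 - 1*2 = 9 - 2 = 7)
G = 248/3 (G = -1/3*(-248) = 248/3 ≈ 82.667)
b(R) = -15 - 4*R (b(R) = -2 + (7 - 4*(R + 5)) = -2 + (7 - 4*(5 + R)) = -2 + (7 + (-20 - 4*R)) = -2 + (-13 - 4*R) = -15 - 4*R)
b(15)*(G/V) = (-15 - 4*15)*((248/3)/(-16)) = (-15 - 60)*((248/3)*(-1/16)) = -75*(-31/6) = 775/2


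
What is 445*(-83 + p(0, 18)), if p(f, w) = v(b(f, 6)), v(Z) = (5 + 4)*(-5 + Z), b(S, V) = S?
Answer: -56960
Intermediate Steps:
v(Z) = -45 + 9*Z (v(Z) = 9*(-5 + Z) = -45 + 9*Z)
p(f, w) = -45 + 9*f
445*(-83 + p(0, 18)) = 445*(-83 + (-45 + 9*0)) = 445*(-83 + (-45 + 0)) = 445*(-83 - 45) = 445*(-128) = -56960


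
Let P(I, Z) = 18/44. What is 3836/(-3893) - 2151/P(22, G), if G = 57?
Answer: -20473230/3893 ≈ -5259.0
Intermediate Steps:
P(I, Z) = 9/22 (P(I, Z) = 18*(1/44) = 9/22)
3836/(-3893) - 2151/P(22, G) = 3836/(-3893) - 2151/9/22 = 3836*(-1/3893) - 2151*22/9 = -3836/3893 - 5258 = -20473230/3893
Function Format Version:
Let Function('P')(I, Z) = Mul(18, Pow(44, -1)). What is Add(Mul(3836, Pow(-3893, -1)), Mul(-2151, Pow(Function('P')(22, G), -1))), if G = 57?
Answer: Rational(-20473230, 3893) ≈ -5259.0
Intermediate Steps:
Function('P')(I, Z) = Rational(9, 22) (Function('P')(I, Z) = Mul(18, Rational(1, 44)) = Rational(9, 22))
Add(Mul(3836, Pow(-3893, -1)), Mul(-2151, Pow(Function('P')(22, G), -1))) = Add(Mul(3836, Pow(-3893, -1)), Mul(-2151, Pow(Rational(9, 22), -1))) = Add(Mul(3836, Rational(-1, 3893)), Mul(-2151, Rational(22, 9))) = Add(Rational(-3836, 3893), -5258) = Rational(-20473230, 3893)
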